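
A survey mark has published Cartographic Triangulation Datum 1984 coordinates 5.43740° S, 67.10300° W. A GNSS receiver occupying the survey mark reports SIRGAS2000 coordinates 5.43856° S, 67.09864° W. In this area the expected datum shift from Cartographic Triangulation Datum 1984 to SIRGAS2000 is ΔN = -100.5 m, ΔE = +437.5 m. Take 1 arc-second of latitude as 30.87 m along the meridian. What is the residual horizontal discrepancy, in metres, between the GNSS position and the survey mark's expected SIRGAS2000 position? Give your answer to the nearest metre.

53 m

Observed coordinate differences: Δφ = -0.00116°, Δλ = +0.00436°.
Converting to metres (1° lat = 111132 m, cos φ = 0.995500): observed ΔN = -128.9 m, observed ΔE = 482.4 m.
Subtracting the expected shift leaves a residual of -128.9 − (-100.5) = -28.4 m north and 482.4 − (437.5) = 44.9 m east.
Residual distance = √((-28.4)² + 44.9²) = 53.1 m.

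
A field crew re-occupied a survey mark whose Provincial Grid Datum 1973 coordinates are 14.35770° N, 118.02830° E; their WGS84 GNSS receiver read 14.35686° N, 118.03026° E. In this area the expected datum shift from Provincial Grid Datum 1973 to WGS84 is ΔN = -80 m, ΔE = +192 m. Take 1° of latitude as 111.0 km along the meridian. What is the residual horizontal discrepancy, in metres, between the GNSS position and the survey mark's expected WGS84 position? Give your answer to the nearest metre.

23 m

Observed coordinate differences: Δφ = -0.00084°, Δλ = +0.00196°.
Converting to metres (1° lat = 111000 m, cos φ = 0.968766): observed ΔN = -93.2 m, observed ΔE = 210.8 m.
Subtracting the expected shift leaves a residual of -93.2 − (-80) = -13.2 m north and 210.8 − (192) = 18.8 m east.
Residual distance = √((-13.2)² + 18.8²) = 23.0 m.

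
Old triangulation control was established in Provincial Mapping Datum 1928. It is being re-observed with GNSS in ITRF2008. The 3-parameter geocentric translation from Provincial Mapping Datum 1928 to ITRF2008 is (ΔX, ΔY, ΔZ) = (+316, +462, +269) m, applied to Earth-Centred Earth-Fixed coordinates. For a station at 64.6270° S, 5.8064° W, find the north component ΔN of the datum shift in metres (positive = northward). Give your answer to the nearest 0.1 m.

The local north axis is (−sin φ cos λ, −sin φ sin λ, cos φ), giving ΔN = 284.053 − 42.231 + 115.269 = 357.09 m.

ΔN = 357.1 m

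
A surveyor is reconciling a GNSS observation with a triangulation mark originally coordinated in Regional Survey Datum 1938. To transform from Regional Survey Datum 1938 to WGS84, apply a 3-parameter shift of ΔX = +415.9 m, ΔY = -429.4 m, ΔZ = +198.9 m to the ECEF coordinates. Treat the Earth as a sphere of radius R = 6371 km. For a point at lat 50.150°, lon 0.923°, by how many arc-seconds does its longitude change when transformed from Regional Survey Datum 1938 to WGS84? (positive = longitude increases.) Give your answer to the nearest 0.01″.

sin φ = 0.767725, cos φ = 0.640780, sin λ = 0.016109, cos λ = 0.999870.
East component: ΔE = −sin λ·ΔX + cos λ·ΔY = −(0.016109)(415.9) + (0.999870)(-429.4) = -436.04 m.
1° of latitude spans πR/180 = 111195 m; at latitude φ, 1° of longitude spans that × cos φ = 71251.5 m, so Δλ = -436.04 / 71251.5 × 3600 = -22.031″.

Δλ = -22.03″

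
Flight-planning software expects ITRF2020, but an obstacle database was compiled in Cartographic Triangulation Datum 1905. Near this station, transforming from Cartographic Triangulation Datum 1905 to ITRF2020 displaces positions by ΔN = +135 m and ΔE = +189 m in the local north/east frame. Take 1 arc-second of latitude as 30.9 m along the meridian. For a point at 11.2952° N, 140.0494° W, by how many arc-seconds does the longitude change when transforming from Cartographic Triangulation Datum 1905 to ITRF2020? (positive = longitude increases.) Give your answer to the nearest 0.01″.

Δλ = 6.24″

At latitude 11.2952°, cos φ = 0.980631.
1″ of longitude at this latitude = 30.90 × cos φ = 30.3015 m, so Δλ = 189.0 / 30.3015 = 6.237″.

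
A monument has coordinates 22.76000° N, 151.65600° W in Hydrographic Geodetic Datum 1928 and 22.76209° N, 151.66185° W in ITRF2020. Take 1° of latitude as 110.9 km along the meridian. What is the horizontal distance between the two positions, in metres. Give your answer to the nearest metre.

Δφ = 22.76209° − 22.76000° = +0.00209°; Δλ = -151.66185° − -151.65600° = -0.00585°.
ΔN = Δφ × 110900 = 231.8 m; ΔE = Δλ × 110900 × cos(22.76000°) = -0.00585 × 110900 × 0.922133 = -598.2 m.
Distance = √(ΔE² + ΔN²) = √((-598.2)² + 231.8²) = 641.6 m.

642 m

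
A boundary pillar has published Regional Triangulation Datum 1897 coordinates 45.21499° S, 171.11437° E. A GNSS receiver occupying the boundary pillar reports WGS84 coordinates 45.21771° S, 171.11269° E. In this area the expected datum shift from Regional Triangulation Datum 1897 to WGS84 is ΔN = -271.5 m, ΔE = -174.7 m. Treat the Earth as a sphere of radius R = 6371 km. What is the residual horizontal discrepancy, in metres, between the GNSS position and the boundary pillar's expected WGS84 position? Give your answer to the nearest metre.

53 m

Observed coordinate differences: Δφ = -0.00272°, Δλ = -0.00168°.
Converting to metres (1° lat = 111195 m, cos φ = 0.704449): observed ΔN = -302.5 m, observed ΔE = -131.6 m.
Subtracting the expected shift leaves a residual of -302.5 − (-271.5) = -31.0 m north and -131.6 − (-174.7) = 43.1 m east.
Residual distance = √((-31.0)² + 43.1²) = 53.1 m.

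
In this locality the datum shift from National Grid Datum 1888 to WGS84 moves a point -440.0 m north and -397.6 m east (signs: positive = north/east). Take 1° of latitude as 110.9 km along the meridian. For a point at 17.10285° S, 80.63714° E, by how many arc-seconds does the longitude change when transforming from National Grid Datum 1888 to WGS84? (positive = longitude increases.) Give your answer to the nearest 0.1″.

Δλ = -13.5″

At latitude -17.10285°, cos φ = 0.955778.
1° of longitude at this latitude = 110.9 × cos φ = 106.00 km, so Δλ = -397.6 / 105995.8 = -0.0037511° = -13.504″.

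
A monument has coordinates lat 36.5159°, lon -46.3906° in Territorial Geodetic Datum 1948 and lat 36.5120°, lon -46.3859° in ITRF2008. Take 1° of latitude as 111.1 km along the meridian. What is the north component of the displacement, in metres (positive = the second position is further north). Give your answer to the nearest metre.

Δφ = 36.5120° − 36.5159° = -0.0039°; Δλ = -46.3859° − -46.3906° = +0.0047°.
ΔN = Δφ × 111100 = -433.3 m; ΔE = Δλ × 111100 × cos(36.5159°) = +0.0047 × 111100 × 0.803692 = 419.7 m.

ΔN = -433 m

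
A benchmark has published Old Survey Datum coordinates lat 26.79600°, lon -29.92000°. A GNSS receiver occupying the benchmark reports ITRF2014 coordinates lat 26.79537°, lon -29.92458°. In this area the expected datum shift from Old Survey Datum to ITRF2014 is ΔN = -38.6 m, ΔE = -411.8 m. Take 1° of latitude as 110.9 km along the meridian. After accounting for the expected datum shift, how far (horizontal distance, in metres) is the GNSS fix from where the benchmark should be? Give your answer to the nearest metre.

Observed coordinate differences: Δφ = -0.00063°, Δλ = -0.00458°.
Converting to metres (1° lat = 110900 m, cos φ = 0.892617): observed ΔN = -69.9 m, observed ΔE = -453.4 m.
Subtracting the expected shift leaves a residual of -69.9 − (-38.6) = -31.3 m north and -453.4 − (-411.8) = -41.6 m east.
Residual distance = √((-31.3)² + (-41.6)²) = 52.0 m.

52 m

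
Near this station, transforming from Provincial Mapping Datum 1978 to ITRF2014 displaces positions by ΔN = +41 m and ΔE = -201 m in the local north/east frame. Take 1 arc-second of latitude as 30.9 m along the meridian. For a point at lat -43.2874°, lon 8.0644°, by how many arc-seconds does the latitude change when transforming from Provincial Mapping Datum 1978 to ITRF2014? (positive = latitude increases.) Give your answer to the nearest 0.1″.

Δφ = 1.3″

1″ of latitude = 30.90 m, so Δφ = 41.0 / 30.90 = 1.327″.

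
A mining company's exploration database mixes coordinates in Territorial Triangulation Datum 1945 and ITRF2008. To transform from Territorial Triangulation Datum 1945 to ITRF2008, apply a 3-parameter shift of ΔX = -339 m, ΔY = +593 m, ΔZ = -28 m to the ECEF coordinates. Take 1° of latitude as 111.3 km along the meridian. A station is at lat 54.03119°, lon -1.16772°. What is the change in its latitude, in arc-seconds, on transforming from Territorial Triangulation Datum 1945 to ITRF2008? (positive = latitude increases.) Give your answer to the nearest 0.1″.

Δφ = 8.7″

sin φ = 0.809337, cos φ = 0.587345, sin λ = -0.020379, cos λ = 0.999792.
North component: ΔN = −sin φ cos λ·ΔX − sin φ sin λ·ΔY + cos φ·ΔZ = −(0.809337)(0.999792)(-339) − (0.809337)(-0.020379)(593) + (0.587345)(-28) = 267.64 m.
1° of latitude spans 111300 m, so Δφ = 267.64 / 111300 × 3600 = 8.657″.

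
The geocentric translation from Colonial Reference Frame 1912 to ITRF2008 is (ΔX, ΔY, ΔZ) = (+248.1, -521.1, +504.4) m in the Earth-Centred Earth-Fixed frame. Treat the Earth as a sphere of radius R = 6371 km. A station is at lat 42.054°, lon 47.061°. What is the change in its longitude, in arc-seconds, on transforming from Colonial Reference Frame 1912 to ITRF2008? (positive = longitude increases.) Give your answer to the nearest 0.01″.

Δλ = -23.40″

sin φ = 0.669831, cos φ = 0.742514, sin λ = 0.732079, cos λ = 0.681219.
East component: ΔE = −sin λ·ΔX + cos λ·ΔY = −(0.732079)(248.1) + (0.681219)(-521.1) = -536.61 m.
1° of latitude spans πR/180 = 111195 m; at latitude φ, 1° of longitude spans that × cos φ = 82563.8 m, so Δλ = -536.61 / 82563.8 × 3600 = -23.398″.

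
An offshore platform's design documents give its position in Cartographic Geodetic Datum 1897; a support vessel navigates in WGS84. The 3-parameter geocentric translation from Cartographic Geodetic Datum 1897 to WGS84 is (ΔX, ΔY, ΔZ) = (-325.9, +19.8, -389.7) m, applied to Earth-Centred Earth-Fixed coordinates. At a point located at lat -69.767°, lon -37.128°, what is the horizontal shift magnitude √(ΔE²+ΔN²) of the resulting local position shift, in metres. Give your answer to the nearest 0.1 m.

The local east axis at (φ, λ) is (−sin λ, cos λ, 0), so ΔE = −sin(-37.128°)·(-325.9) + cos(-37.128°)·19.8 = -180.93 m.
The local north axis is (−sin φ cos λ, −sin φ sin λ, cos φ), giving ΔN = -243.803 − 11.214 − 134.773 = -389.79 m.
Horizontal magnitude = √(ΔE² + ΔN²) = √((-180.93)² + (-389.79)²) = 429.73 m.

429.7 m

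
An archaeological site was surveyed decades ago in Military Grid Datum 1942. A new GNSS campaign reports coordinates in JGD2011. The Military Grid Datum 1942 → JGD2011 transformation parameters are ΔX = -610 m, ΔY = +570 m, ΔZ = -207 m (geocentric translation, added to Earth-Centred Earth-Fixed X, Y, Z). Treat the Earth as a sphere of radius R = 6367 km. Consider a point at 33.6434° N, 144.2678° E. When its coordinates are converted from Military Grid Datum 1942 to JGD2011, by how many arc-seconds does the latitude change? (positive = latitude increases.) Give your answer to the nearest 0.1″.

sin φ = 0.554022, cos φ = 0.832502, sin λ = 0.583998, cos λ = -0.811755.
North component: ΔN = −sin φ cos λ·ΔX − sin φ sin λ·ΔY + cos φ·ΔZ = −(0.554022)(-0.811755)(-610) − (0.554022)(0.583998)(570) + (0.832502)(-207) = -631.09 m.
1° of latitude spans πR/180 = 111125 m, so Δφ = -631.09 / 111125 × 3600 = -20.445″.

Δφ = -20.4″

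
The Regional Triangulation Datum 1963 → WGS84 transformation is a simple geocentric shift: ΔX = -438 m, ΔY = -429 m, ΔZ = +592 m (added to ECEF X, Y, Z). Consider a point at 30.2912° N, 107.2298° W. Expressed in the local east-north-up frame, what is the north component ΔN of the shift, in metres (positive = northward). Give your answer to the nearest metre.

ΔN = 239 m

At φ = 30.2912°, λ = -107.2298°: sin φ = 0.504395, cos φ = 0.863473, sin λ = -0.955124, cos λ = -0.296205.
ΔN = −sin φ cos λ·ΔX − sin φ sin λ·ΔY + cos φ·ΔZ = −(0.504395)(-0.296205)(-438) − (0.504395)(-0.955124)(-429) + (0.863473)(592) = 239.06 m.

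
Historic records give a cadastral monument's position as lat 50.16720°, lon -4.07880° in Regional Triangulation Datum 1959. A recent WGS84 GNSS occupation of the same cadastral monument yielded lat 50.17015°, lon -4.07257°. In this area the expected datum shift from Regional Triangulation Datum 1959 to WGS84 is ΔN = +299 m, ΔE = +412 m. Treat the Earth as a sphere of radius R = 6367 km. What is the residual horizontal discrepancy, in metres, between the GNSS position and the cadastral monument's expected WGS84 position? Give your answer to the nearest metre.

43 m

Observed coordinate differences: Δφ = +0.00295°, Δλ = +0.00623°.
Converting to metres (1° lat = 111125 m, cos φ = 0.640549): observed ΔN = 327.8 m, observed ΔE = 443.5 m.
Subtracting the expected shift leaves a residual of 327.8 − (299) = 28.8 m north and 443.5 − (412) = 31.5 m east.
Residual distance = √(28.8² + 31.5²) = 42.7 m.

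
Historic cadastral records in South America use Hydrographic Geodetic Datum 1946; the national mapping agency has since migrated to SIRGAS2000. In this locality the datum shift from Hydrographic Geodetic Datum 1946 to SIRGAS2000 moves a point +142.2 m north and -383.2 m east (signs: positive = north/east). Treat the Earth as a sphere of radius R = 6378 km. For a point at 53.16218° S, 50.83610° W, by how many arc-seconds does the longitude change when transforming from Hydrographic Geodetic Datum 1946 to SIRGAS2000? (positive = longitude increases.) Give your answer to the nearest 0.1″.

At latitude -53.16218°, cos φ = 0.599552.
One radian of longitude at latitude φ spans R cos φ, so Δλ = ΔE / (R cos φ) = -383.2 / (6378000 × 0.599552) = -1.0021e-04 rad = -20.670″.

Δλ = -20.7″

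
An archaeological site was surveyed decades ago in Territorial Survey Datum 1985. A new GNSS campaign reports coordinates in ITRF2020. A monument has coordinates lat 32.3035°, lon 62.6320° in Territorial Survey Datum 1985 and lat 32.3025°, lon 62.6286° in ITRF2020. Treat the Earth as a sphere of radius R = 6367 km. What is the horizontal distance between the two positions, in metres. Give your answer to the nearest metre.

Δφ = 32.3025° − 32.3035° = -0.0010°; Δλ = 62.6286° − 62.6320° = -0.0034°.
1° along a meridian = πR/180 = 111125 m.
ΔN = Δφ × 111125 = -111.1 m; ΔE = Δλ × 111125 × cos(32.3035°) = -0.0034 × 111125 × 0.845229 = -319.3 m.
Distance = √(ΔE² + ΔN²) = √((-319.3)² + (-111.1)²) = 338.1 m.

338 m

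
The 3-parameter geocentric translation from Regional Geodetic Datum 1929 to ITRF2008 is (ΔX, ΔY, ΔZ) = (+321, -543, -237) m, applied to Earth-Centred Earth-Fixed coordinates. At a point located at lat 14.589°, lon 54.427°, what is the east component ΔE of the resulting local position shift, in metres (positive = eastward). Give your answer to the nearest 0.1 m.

ΔE = -577.0 m

At φ = 14.589°, λ = 54.427°: sin φ = 0.251884, cos φ = 0.967758, sin λ = 0.813375, cos λ = 0.581740.
ΔE = −sin λ·ΔX + cos λ·ΔY = −(0.813375)·(321) + (0.581740)·(-543) = -576.98 m.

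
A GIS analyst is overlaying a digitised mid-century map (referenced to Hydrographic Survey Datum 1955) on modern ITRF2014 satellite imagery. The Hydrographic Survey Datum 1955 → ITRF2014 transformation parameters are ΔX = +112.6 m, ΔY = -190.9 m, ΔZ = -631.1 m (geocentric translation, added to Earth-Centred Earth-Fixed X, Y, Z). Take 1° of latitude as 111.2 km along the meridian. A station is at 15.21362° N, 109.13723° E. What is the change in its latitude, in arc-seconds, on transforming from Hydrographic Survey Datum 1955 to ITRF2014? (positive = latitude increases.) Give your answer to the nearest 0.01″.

sin φ = 0.262419, cos φ = 0.964954, sin λ = 0.944736, cos λ = -0.327832.
North component: ΔN = −sin φ cos λ·ΔX − sin φ sin λ·ΔY + cos φ·ΔZ = −(0.262419)(-0.327832)(112.6) − (0.262419)(0.944736)(-190.9) + (0.964954)(-631.1) = -551.97 m.
1° of latitude spans 111200 m, so Δφ = -551.97 / 111200 × 3600 = -17.869″.

Δφ = -17.87″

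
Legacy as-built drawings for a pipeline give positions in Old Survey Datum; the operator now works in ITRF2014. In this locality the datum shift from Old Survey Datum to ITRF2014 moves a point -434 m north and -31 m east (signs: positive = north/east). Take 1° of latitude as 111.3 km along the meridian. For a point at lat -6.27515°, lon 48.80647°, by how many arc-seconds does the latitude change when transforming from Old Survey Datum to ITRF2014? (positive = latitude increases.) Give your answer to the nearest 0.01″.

Δφ = -14.04″

1° of latitude = 111.3 km, so Δφ = -434.0 / 111300 = -0.0038994° = -14.038″.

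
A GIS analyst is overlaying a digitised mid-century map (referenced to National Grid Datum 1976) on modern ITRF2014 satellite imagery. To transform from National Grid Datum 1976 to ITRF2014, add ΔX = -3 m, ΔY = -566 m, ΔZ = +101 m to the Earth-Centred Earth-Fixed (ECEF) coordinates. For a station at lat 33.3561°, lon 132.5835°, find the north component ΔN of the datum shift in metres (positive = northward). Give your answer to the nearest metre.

At φ = 33.3561°, λ = 132.5835°: sin φ = 0.549841, cos φ = 0.835269, sin λ = 0.736292, cos λ = -0.676664.
ΔN = −sin φ cos λ·ΔX − sin φ sin λ·ΔY + cos φ·ΔZ = −(0.549841)(-0.676664)(-3) − (0.549841)(0.736292)(-566) + (0.835269)(101) = 312.39 m.

ΔN = 312 m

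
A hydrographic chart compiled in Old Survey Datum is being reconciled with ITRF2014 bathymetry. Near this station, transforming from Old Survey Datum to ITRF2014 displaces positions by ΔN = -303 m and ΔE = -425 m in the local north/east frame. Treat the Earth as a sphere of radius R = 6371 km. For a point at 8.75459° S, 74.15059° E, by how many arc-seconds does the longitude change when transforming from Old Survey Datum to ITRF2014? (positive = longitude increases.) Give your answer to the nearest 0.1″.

Δλ = -13.9″

At latitude -8.75459°, cos φ = 0.988349.
One radian of longitude at latitude φ spans R cos φ, so Δλ = ΔE / (R cos φ) = -425.0 / (6371000 × 0.988349) = -6.7495e-05 rad = -13.922″.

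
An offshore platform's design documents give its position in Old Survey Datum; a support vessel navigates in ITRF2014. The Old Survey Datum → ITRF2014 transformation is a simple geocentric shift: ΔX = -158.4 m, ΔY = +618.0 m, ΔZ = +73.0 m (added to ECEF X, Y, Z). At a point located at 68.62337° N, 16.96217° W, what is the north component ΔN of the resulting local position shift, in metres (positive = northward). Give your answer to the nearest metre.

ΔN = 336 m

At φ = 68.62337°, λ = -16.96217°: sin φ = 0.931205, cos φ = 0.364497, sin λ = -0.291740, cos λ = 0.956498.
ΔN = −sin φ cos λ·ΔX − sin φ sin λ·ΔY + cos φ·ΔZ = −(0.931205)(0.956498)(-158.4) − (0.931205)(-0.291740)(618.0) + (0.364497)(73.0) = 335.59 m.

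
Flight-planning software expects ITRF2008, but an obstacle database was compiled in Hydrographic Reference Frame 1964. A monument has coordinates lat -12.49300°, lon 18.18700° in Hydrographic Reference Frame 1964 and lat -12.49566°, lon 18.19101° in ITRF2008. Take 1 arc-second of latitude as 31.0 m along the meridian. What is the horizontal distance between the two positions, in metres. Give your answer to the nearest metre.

Δφ = -12.49566° − -12.49300° = -0.00266°; Δλ = 18.19101° − 18.18700° = +0.00401°.
1° of latitude = 3600 × 31.00 = 111600 m.
ΔN = Δφ × 111600 = -296.9 m; ΔE = Δλ × 111600 × cos(-12.49300°) = +0.00401 × 111600 × 0.976322 = 436.9 m.
Distance = √(ΔE² + ΔN²) = √(436.9² + (-296.9)²) = 528.2 m.

528 m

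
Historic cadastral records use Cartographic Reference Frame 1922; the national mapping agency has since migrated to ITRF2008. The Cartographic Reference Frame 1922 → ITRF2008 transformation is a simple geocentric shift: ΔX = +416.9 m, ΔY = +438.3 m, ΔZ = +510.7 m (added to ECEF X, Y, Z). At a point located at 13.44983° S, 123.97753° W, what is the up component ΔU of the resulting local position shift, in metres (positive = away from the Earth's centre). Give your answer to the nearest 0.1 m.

ΔU = -698.9 m

At φ = -13.44983°, λ = -123.97753°: sin φ = -0.232594, cos φ = 0.972574, sin λ = -0.829257, cos λ = -0.558868.
ΔU = cos φ cos λ·ΔX + cos φ sin λ·ΔY + sin φ·ΔZ = (0.972574)(-0.558868)(416.9) + (0.972574)(-0.829257)(438.3) + (-0.232594)(510.7) = -698.88 m.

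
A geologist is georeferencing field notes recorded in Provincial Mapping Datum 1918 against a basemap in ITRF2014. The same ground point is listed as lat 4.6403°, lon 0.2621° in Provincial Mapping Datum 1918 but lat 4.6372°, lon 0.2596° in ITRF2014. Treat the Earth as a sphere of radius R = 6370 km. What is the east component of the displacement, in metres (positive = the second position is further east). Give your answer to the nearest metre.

Δφ = 4.6372° − 4.6403° = -0.0031°; Δλ = 0.2596° − 0.2621° = -0.0025°.
1° along a meridian = πR/180 = 111177 m.
ΔN = Δφ × 111177 = -344.7 m; ΔE = Δλ × 111177 × cos(4.6403°) = -0.0025 × 111177 × 0.996722 = -277.0 m.

ΔE = -277 m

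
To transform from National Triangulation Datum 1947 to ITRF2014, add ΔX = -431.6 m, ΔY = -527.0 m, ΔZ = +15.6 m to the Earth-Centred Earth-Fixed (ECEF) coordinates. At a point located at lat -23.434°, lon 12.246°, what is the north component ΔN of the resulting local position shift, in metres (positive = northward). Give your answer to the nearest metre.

The local north axis is (−sin φ cos λ, −sin φ sin λ, cos φ), giving ΔN = -167.738 − 44.455 + 14.313 = -197.88 m.

ΔN = -198 m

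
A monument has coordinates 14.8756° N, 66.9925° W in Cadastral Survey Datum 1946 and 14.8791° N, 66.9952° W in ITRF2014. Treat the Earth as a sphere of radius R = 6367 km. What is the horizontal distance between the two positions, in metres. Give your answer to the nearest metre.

485 m

Δφ = 14.8791° − 14.8756° = +0.0035°; Δλ = -66.9952° − -66.9925° = -0.0027°.
1° along a meridian = πR/180 = 111125 m.
ΔN = Δφ × 111125 = 388.9 m; ΔE = Δλ × 111125 × cos(14.8756°) = -0.0027 × 111125 × 0.966485 = -290.0 m.
Distance = √(ΔE² + ΔN²) = √((-290.0)² + 388.9²) = 485.1 m.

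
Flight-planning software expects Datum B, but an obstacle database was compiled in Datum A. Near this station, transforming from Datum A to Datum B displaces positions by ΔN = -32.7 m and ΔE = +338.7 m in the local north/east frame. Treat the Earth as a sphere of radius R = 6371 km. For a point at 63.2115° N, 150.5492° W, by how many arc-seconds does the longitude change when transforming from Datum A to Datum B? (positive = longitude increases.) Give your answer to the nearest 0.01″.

At latitude 63.2115°, cos φ = 0.450698.
One radian of longitude at latitude φ spans R cos φ, so Δλ = ΔE / (R cos φ) = 338.7 / (6371000 × 0.450698) = 1.1796e-04 rad = 24.330″.

Δλ = 24.33″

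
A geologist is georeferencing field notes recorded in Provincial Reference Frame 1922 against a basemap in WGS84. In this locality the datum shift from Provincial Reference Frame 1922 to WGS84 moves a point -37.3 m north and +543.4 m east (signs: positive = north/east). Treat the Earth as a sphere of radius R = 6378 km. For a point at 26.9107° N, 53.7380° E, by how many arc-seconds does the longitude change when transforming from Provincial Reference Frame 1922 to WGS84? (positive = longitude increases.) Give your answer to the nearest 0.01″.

At latitude 26.9107°, cos φ = 0.891713.
One radian of longitude at latitude φ spans R cos φ, so Δλ = ΔE / (R cos φ) = 543.4 / (6378000 × 0.891713) = 9.5545e-05 rad = 19.708″.

Δλ = 19.71″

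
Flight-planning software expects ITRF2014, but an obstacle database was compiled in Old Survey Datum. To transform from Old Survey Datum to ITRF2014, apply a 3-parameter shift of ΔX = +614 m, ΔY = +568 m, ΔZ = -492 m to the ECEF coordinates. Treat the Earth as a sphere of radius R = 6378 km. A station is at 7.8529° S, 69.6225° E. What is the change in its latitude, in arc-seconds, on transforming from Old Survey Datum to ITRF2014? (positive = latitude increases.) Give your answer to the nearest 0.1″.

Δφ = -12.5″

sin φ = -0.136630, cos φ = 0.990622, sin λ = 0.937419, cos λ = 0.348204.
North component: ΔN = −sin φ cos λ·ΔX − sin φ sin λ·ΔY + cos φ·ΔZ = −(-0.136630)(0.348204)(614) − (-0.136630)(0.937419)(568) + (0.990622)(-492) = -385.43 m.
1° of latitude spans πR/180 = 111317 m, so Δφ = -385.43 / 111317 × 3600 = -12.465″.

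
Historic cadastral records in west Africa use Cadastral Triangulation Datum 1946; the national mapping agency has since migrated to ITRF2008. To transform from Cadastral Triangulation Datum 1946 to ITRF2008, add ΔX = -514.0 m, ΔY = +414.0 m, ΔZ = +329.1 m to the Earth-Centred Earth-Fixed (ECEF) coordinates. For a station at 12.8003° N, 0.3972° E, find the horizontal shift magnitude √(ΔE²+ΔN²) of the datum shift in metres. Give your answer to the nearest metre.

At φ = 12.8003°, λ = 0.3972°: sin φ = 0.221554, cos φ = 0.975148, sin λ = 0.006932, cos λ = 0.999976.
ΔE = −sin λ·ΔX + cos λ·ΔY = −(0.006932)·(-514.0) + (0.999976)·(414.0) = 417.55 m.
ΔN = −sin φ cos λ·ΔX − sin φ sin λ·ΔY + cos φ·ΔZ = −(0.221554)(0.999976)(-514.0) − (0.221554)(0.006932)(414.0) + (0.975148)(329.1) = 434.16 m.
Horizontal magnitude = √(ΔE² + ΔN²) = √(417.55² + 434.16²) = 602.37 m.

602 m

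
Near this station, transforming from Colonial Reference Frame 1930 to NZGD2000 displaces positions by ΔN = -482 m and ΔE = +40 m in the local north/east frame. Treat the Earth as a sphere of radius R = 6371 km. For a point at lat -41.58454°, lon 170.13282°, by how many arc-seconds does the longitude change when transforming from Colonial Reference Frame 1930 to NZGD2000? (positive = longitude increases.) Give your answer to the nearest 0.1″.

Δλ = 1.7″

At latitude -41.58454°, cos φ = 0.747977.
One radian of longitude at latitude φ spans R cos φ, so Δλ = ΔE / (R cos φ) = 40.0 / (6371000 × 0.747977) = 8.3939e-06 rad = 1.731″.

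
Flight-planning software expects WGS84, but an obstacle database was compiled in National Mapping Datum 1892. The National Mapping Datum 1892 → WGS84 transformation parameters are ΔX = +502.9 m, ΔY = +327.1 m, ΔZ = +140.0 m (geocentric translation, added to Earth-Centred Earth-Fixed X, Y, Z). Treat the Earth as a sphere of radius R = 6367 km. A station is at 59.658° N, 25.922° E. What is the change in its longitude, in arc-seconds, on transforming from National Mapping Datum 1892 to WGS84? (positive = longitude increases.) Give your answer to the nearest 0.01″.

sin φ = 0.863025, cos φ = 0.505160, sin λ = 0.437147, cos λ = 0.899390.
East component: ΔE = −sin λ·ΔX + cos λ·ΔY = −(0.437147)(502.9) + (0.899390)(327.1) = 74.35 m.
1° of latitude spans πR/180 = 111125 m; at latitude φ, 1° of longitude spans that × cos φ = 56136.0 m, so Δλ = 74.35 / 56136.0 × 3600 = 4.768″.

Δλ = 4.77″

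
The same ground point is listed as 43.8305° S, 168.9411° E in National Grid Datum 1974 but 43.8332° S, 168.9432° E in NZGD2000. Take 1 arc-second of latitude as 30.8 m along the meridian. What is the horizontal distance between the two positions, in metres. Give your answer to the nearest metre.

343 m

Δφ = -43.8332° − -43.8305° = -0.0027°; Δλ = 168.9432° − 168.9411° = +0.0021°.
1° of latitude = 3600 × 30.80 = 110880 m.
ΔN = Δφ × 110880 = -299.4 m; ΔE = Δλ × 110880 × cos(-43.8305°) = +0.0021 × 110880 × 0.721392 = 168.0 m.
Distance = √(ΔE² + ΔN²) = √(168.0² + (-299.4)²) = 343.3 m.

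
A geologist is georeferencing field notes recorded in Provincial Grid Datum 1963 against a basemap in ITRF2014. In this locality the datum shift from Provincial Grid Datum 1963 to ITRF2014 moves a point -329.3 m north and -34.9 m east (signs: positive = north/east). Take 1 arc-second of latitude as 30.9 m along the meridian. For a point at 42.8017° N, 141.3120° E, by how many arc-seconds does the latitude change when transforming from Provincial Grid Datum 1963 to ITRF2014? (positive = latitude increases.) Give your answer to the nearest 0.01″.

1″ of latitude = 30.90 m, so Δφ = -329.3 / 30.90 = -10.657″.

Δφ = -10.66″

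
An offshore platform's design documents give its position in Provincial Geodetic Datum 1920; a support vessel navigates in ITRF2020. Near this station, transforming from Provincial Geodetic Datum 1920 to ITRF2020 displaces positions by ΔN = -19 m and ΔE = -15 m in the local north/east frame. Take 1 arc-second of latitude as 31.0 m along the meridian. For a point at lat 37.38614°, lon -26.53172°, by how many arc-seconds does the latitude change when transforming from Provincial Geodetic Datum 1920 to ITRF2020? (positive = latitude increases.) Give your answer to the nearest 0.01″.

Δφ = -0.61″

1″ of latitude = 31.00 m, so Δφ = -19.0 / 31.00 = -0.613″.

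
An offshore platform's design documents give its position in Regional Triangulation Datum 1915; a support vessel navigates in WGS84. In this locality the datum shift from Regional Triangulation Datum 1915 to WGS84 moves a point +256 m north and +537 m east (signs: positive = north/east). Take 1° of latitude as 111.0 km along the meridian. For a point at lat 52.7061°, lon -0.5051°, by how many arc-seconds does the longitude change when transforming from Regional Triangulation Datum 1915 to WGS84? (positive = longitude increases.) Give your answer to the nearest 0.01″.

At latitude 52.7061°, cos φ = 0.605904.
1° of longitude at this latitude = 111.0 × cos φ = 67.26 km, so Δλ = 537.0 / 67255.3 = 0.0079845° = 28.744″.

Δλ = 28.74″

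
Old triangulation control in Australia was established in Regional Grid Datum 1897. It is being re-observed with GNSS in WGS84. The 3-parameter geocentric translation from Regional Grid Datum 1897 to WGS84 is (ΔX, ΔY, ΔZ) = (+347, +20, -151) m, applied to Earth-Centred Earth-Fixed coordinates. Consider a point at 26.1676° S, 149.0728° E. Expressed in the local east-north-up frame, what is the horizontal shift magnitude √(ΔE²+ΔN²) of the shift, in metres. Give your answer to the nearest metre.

327 m

The local east axis at (φ, λ) is (−sin λ, cos λ, 0), so ΔE = −sin(149.0728°)·347 + cos(149.0728°)·20 = -195.50 m.
The local north axis is (−sin φ cos λ, −sin φ sin λ, cos φ), giving ΔN = -131.269 + 4.533 − 135.524 = -262.26 m.
Horizontal magnitude = √(ΔE² + ΔN²) = √((-195.50)² + (-262.26)²) = 327.11 m.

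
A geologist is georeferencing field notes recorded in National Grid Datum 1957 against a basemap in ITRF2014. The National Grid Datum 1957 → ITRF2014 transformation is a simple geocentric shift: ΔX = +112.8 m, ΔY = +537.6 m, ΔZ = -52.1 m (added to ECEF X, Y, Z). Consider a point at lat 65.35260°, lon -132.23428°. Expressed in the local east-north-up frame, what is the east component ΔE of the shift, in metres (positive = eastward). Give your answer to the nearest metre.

The local east axis at (φ, λ) is (−sin λ, cos λ, 0), so ΔE = −sin(-132.23428°)·112.8 + cos(-132.23428°)·537.6 = -277.84 m.

ΔE = -278 m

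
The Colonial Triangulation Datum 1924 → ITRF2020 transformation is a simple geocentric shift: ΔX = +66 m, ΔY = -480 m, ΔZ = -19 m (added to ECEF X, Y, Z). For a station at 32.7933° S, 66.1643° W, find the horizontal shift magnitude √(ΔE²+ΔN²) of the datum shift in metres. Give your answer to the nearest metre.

At φ = -32.7933°, λ = -66.1643°: sin φ = -0.541610, cos φ = 0.840630, sin λ = -0.914708, cos λ = 0.404115.
ΔE = −sin λ·ΔX + cos λ·ΔY = −(-0.914708)·(66) + (0.404115)·(-480) = -133.60 m.
ΔN = −sin φ cos λ·ΔX − sin φ sin λ·ΔY + cos φ·ΔZ = −(-0.541610)(0.404115)(66) − (-0.541610)(-0.914708)(-480) + (0.840630)(-19) = 236.27 m.
Horizontal magnitude = √(ΔE² + ΔN²) = √((-133.60)² + 236.27²) = 271.43 m.

271 m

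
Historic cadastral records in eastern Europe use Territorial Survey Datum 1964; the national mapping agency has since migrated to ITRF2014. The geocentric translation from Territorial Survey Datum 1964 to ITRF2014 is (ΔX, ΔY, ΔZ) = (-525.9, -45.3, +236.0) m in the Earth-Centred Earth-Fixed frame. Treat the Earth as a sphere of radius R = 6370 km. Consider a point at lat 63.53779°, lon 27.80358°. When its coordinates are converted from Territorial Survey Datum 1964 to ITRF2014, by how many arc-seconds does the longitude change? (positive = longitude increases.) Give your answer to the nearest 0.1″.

Δλ = 14.9″

sin φ = 0.895228, cos φ = 0.445607, sin λ = 0.466442, cos λ = 0.884552.
East component: ΔE = −sin λ·ΔX + cos λ·ΔY = −(0.466442)(-525.9) + (0.884552)(-45.3) = 205.23 m.
1° of latitude spans πR/180 = 111177 m; at latitude φ, 1° of longitude spans that × cos φ = 49541.5 m, so Δλ = 205.23 / 49541.5 × 3600 = 14.913″.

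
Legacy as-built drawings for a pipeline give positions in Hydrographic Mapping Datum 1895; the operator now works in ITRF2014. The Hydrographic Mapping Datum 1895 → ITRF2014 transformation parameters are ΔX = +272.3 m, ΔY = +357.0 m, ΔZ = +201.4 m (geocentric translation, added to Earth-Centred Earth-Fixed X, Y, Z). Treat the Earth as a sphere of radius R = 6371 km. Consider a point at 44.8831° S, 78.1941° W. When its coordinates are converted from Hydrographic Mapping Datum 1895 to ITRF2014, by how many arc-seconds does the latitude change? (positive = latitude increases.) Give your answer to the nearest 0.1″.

Δφ = -2.1″

sin φ = -0.705663, cos φ = 0.708548, sin λ = -0.978846, cos λ = 0.204597.
North component: ΔN = −sin φ cos λ·ΔX − sin φ sin λ·ΔY + cos φ·ΔZ = −(-0.705663)(0.204597)(272.3) − (-0.705663)(-0.978846)(357.0) + (0.708548)(201.4) = -64.58 m.
1° of latitude spans πR/180 = 111195 m, so Δφ = -64.58 / 111195 × 3600 = -2.091″.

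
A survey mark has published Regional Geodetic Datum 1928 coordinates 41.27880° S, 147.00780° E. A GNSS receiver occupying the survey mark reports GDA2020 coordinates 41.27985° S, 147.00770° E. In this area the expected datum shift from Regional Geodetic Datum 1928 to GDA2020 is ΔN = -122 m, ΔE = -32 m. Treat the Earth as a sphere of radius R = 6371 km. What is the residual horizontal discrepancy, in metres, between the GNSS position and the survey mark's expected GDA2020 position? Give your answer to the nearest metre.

24 m

Observed coordinate differences: Δφ = -0.00105°, Δλ = -0.00010°.
Converting to metres (1° lat = 111195 m, cos φ = 0.751508): observed ΔN = -116.8 m, observed ΔE = -8.4 m.
Subtracting the expected shift leaves a residual of -116.8 − (-122) = 5.2 m north and -8.4 − (-32) = 23.6 m east.
Residual distance = √(5.2² + 23.6²) = 24.2 m.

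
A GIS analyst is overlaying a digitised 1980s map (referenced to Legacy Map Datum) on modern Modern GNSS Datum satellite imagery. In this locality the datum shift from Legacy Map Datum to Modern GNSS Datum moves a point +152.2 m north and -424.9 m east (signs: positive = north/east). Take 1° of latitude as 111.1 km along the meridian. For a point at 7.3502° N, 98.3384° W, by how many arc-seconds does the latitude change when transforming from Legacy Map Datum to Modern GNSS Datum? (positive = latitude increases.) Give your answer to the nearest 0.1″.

Δφ = 4.9″

1° of latitude = 111.1 km, so Δφ = 152.2 / 111100 = 0.0013699° = 4.932″.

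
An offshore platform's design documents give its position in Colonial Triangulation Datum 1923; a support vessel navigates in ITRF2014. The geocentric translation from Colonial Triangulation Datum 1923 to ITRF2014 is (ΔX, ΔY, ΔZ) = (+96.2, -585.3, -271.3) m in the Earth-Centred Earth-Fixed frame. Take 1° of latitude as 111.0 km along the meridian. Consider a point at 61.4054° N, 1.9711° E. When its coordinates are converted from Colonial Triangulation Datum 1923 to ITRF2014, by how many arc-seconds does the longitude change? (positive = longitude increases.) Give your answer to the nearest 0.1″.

sin φ = 0.878028, cos φ = 0.478609, sin λ = 0.034395, cos λ = 0.999408.
East component: ΔE = −sin λ·ΔX + cos λ·ΔY = −(0.034395)(96.2) + (0.999408)(-585.3) = -588.26 m.
1° of latitude spans 111000 m; at latitude φ, 1° of longitude spans that × cos φ = 53125.6 m, so Δλ = -588.26 / 53125.6 × 3600 = -39.863″.

Δλ = -39.9″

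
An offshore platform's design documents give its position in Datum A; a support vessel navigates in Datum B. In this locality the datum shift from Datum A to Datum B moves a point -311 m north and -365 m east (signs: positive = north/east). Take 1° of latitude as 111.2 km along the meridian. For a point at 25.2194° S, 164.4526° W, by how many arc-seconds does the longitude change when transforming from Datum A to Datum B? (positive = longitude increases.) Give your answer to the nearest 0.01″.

Δλ = -13.06″

At latitude -25.2194°, cos φ = 0.904683.
1° of longitude at this latitude = 111.2 × cos φ = 100.60 km, so Δλ = -365.0 / 100600.7 = -0.0036282° = -13.062″.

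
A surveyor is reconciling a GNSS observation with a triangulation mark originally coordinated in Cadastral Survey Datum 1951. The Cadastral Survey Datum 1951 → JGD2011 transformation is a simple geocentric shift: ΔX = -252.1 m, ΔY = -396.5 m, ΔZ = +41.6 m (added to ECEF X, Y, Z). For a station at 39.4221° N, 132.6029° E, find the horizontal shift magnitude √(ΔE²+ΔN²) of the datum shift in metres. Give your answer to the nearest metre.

467 m

The local east axis at (φ, λ) is (−sin λ, cos λ, 0), so ΔE = −sin(132.6029°)·(-252.1) + cos(132.6029°)·(-396.5) = 453.96 m.
The local north axis is (−sin φ cos λ, −sin φ sin λ, cos φ), giving ΔN = -108.368 + 185.332 + 32.136 = 109.10 m.
Horizontal magnitude = √(ΔE² + ΔN²) = √(453.96² + 109.10²) = 466.88 m.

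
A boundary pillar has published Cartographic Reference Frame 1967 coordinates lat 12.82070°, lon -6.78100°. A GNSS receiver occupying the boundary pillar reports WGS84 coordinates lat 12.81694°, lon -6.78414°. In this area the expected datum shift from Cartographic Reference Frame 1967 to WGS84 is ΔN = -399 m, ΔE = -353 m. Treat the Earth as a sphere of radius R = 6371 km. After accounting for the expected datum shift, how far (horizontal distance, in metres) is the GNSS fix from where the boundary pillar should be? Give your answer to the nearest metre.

Observed coordinate differences: Δφ = -0.00376°, Δλ = -0.00314°.
Converting to metres (1° lat = 111195 m, cos φ = 0.975069): observed ΔN = -418.1 m, observed ΔE = -340.4 m.
Subtracting the expected shift leaves a residual of -418.1 − (-399) = -19.1 m north and -340.4 − (-353) = 12.6 m east.
Residual distance = √((-19.1)² + 12.6²) = 22.8 m.

23 m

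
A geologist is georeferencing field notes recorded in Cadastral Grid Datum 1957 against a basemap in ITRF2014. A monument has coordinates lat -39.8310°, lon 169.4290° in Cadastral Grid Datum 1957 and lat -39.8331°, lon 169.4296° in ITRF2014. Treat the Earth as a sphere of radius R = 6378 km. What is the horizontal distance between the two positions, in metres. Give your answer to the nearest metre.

Δφ = -39.8331° − -39.8310° = -0.0021°; Δλ = 169.4296° − 169.4290° = +0.0006°.
1° along a meridian = πR/180 = 111317 m.
ΔN = Δφ × 111317 = -233.8 m; ΔE = Δλ × 111317 × cos(-39.8310°) = +0.0006 × 111317 × 0.767937 = 51.3 m.
Distance = √(ΔE² + ΔN²) = √(51.3² + (-233.8)²) = 239.3 m.

239 m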